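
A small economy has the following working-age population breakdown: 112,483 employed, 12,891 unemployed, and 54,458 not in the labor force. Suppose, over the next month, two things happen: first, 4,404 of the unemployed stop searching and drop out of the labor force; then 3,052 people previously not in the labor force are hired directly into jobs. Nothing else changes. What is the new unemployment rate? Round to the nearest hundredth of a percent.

New unemployment rate ≈ 6.84%.

Initially, labor force = 112,483 + 12,891 = 125,374, so u = 12,891/125,374 = 10.28%.
After the first change, unemployed and labor force both fall by 4,404 → E = 112,483, U = 8,487, labor force = 120,970.
After the second change, employed and labor force both rise by 3,052; unemployed unchanged → E = 115,535, U = 8,487, labor force = 124,022.
New unemployment rate = 8,487 / 124,022 = 6.84%.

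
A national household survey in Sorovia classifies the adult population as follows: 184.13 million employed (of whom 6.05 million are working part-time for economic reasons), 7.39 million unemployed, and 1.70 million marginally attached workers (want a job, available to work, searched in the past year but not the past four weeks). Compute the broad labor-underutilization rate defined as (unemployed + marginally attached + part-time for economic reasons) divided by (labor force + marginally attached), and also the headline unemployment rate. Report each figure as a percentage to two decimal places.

Labor force = 184.13 + 7.39 = 191.52 million.
Numerator = 7.39 + 1.70 + 6.05 = 15.14 million.
Denominator = 191.52 + 1.70 = 193.22 million.
Broad rate = 15.14 / 193.22 = 7.84%.
Headline unemployment rate = 7.39 / 191.52 = 3.86%.

Broad underutilization rate ≈ 7.84%; headline unemployment rate ≈ 3.86%.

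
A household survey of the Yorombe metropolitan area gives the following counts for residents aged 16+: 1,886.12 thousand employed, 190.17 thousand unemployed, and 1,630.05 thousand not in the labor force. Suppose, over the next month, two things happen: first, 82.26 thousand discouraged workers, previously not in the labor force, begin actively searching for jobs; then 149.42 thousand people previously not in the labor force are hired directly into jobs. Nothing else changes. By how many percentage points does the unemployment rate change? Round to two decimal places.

Initially, labor force = 1,886.12 + 190.17 = 2,076.29 thousand, so u = 190.17/2,076.29 = 9.16%.
After the first change, unemployed and labor force both rise by 82.26 → E = 1,886.12, U = 272.43, labor force = 2,158.55 thousand.
After the second change, employed and labor force both rise by 149.42; unemployed unchanged → E = 2,035.54, U = 272.43, labor force = 2,307.97 thousand.
New unemployment rate = 272.43 / 2,307.97 = 11.80%.
Change = 11.80% − 9.16% = +2.64 percentage points.

The unemployment rate changes by +2.64 percentage points.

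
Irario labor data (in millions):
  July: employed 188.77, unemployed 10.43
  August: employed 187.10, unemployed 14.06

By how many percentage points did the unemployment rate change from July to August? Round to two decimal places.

July: labor force = 188.77 + 10.43 = 199.20; u = 10.43/199.20 = 5.24%.
August: labor force = 187.10 + 14.06 = 201.16; u = 14.06/201.16 = 6.99%.
Change = 6.99% − 5.24% = +1.75 pp.

The unemployment rate changed by +1.75 percentage points.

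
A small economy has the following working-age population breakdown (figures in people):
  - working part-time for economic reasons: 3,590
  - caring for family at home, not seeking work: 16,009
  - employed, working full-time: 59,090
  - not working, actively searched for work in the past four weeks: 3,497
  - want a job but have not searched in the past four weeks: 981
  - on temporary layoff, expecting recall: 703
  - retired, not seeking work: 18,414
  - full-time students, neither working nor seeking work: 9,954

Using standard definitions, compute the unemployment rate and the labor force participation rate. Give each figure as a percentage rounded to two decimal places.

Employed = 3,590 + 59,090 = 62,680 (anyone who worked, including part-time for economic reasons, counts as employed).
Unemployed = 3,497 + 703 = 4,200 (jobless and actively searching, or on temporary layoff).
Labor force = 62,680 + 4,200 = 66,880.
Not in labor force = 16,009 + 981 + 18,414 + 9,954 = 45,358 (those not working and not actively searching are outside the labor force — including those who want a job but have given up searching).
Civilian working-age population = 66,880 + 45,358 = 112,238.
Unemployment rate = 4,200 / 66,880 = 6.28%.
Labor force participation rate = 66,880 / 112,238 = 59.59%.

Unemployment rate ≈ 6.28%; labor force participation rate ≈ 59.59%.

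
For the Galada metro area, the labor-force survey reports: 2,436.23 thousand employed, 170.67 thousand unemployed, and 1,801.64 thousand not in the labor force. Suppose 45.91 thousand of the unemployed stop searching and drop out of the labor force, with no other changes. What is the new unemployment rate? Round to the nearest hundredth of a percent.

New unemployment rate ≈ 4.87%.

Initially, labor force = 2,436.23 + 170.67 = 2,606.90 thousand, so u = 170.67/2,606.90 = 6.55%.
After the change, unemployed and labor force both fall by 45.91 → E = 2,436.23, U = 124.76, labor force = 2,560.99 thousand.
New unemployment rate = 124.76 / 2,560.99 = 4.87%.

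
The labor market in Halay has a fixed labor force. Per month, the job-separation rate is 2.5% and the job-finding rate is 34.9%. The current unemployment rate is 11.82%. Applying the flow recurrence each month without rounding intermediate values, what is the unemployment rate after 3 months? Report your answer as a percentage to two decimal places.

With a fixed labor force, u_{t+1} = u_t + s·(1−u_t) − f·u_t = u_t·(1−s−f) + s.
Here 1−s−f = 0.626 and s = 0.025.
u_1 = 0.118200 × 0.626 + 0.025 = 0.098993.
u_2 = 0.098993 × 0.626 + 0.025 = 0.086970.
u_3 = 0.086970 × 0.626 + 0.025 = 0.079443.

Unemployment rate after three months ≈ 7.94%.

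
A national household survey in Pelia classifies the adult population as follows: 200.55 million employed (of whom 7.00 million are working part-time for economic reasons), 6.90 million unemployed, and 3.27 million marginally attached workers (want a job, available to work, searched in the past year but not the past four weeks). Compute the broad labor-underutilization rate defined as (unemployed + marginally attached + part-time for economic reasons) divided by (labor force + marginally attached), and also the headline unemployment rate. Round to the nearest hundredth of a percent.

Broad underutilization rate ≈ 8.15%; headline unemployment rate ≈ 3.33%.

Labor force = 200.55 + 6.90 = 207.45 million.
Numerator = 6.90 + 3.27 + 7.00 = 17.17 million.
Denominator = 207.45 + 3.27 = 210.72 million.
Broad rate = 17.17 / 210.72 = 8.15%.
Headline unemployment rate = 6.90 / 207.45 = 3.33%.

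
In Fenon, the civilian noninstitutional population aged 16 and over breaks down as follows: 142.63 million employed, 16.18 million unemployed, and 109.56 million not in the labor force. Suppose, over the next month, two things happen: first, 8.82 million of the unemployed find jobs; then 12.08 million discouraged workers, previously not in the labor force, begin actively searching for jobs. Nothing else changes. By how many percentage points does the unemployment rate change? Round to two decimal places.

Initially, labor force = 142.63 + 16.18 = 158.81 million, so u = 16.18/158.81 = 10.19%.
After the first change, unemployed falls and employed rises by 8.82; labor force unchanged → E = 151.45, U = 7.36, labor force = 158.81 million.
After the second change, unemployed and labor force both rise by 12.08 → E = 151.45, U = 19.44, labor force = 170.89 million.
New unemployment rate = 19.44 / 170.89 = 11.38%.
Change = 11.38% − 10.19% = +1.19 percentage points.

The unemployment rate changes by +1.19 percentage points.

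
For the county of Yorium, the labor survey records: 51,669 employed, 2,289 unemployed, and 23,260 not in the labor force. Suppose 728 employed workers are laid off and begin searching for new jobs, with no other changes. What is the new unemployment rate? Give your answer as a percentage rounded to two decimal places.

New unemployment rate ≈ 5.59%.

Initially, labor force = 51,669 + 2,289 = 53,958, so u = 2,289/53,958 = 4.24%.
After the change, employed falls and unemployed rises by 728; labor force unchanged → E = 50,941, U = 3,017, labor force = 53,958.
New unemployment rate = 3,017 / 53,958 = 5.59%.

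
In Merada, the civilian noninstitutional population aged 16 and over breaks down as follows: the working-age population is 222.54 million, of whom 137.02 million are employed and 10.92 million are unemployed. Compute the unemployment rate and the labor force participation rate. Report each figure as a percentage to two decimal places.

Labor force = employed + unemployed = 137.02 + 10.92 = 147.94 million.
Unemployment rate = 10.92 / 147.94 = 7.38%.
Labor force participation rate = 147.94 / 222.54 = 66.48%.

Unemployment rate ≈ 7.38%; labor force participation rate ≈ 66.48%.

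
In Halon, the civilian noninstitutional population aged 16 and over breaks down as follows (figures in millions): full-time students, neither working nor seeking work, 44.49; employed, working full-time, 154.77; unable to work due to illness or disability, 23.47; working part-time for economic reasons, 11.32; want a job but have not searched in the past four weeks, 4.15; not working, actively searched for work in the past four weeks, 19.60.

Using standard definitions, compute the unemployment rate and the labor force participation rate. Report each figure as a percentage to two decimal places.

Unemployment rate ≈ 10.56%; labor force participation rate ≈ 72.03%.

Employed = 154.77 + 11.32 = 166.09 million (anyone who worked, including part-time for economic reasons, counts as employed).
Unemployed = 19.60 million.
Labor force = 166.09 + 19.60 = 185.69 million.
Not in labor force = 44.49 + 23.47 + 4.15 = 72.11 million (those not working and not actively searching are outside the labor force — including those who want a job but have given up searching).
Civilian working-age population = 185.69 + 72.11 = 257.80 million.
Unemployment rate = 19.60 / 185.69 = 10.56%.
Labor force participation rate = 185.69 / 257.80 = 72.03%.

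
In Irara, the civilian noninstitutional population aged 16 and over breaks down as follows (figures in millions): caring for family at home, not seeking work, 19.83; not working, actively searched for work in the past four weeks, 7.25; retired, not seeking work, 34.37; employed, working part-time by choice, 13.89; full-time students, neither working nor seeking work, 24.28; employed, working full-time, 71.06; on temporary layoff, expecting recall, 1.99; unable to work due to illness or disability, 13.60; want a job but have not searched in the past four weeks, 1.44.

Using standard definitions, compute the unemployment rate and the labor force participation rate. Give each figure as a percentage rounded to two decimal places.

Unemployment rate ≈ 9.81%; labor force participation rate ≈ 50.18%.

Employed = 13.89 + 71.06 = 84.95 million.
Unemployed = 7.25 + 1.99 = 9.24 million (jobless and actively searching, or on temporary layoff).
Labor force = 84.95 + 9.24 = 94.19 million.
Not in labor force = 19.83 + 34.37 + 24.28 + 13.60 + 1.44 = 93.52 million (those not working and not actively searching are outside the labor force — including those who want a job but have given up searching).
Civilian working-age population = 94.19 + 93.52 = 187.71 million.
Unemployment rate = 9.24 / 94.19 = 9.81%.
Labor force participation rate = 94.19 / 187.71 = 50.18%.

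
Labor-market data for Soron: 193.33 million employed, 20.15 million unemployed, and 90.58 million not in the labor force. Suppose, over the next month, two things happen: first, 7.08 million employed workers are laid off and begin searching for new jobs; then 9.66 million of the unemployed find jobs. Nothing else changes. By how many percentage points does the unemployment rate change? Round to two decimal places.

Initially, labor force = 193.33 + 20.15 = 213.48 million, so u = 20.15/213.48 = 9.44%.
After the first change, employed falls and unemployed rises by 7.08; labor force unchanged → E = 186.25, U = 27.23, labor force = 213.48 million.
After the second change, unemployed falls and employed rises by 9.66; labor force unchanged → E = 195.91, U = 17.57, labor force = 213.48 million.
New unemployment rate = 17.57 / 213.48 = 8.23%.
Change = 8.23% − 9.44% = −1.21 percentage points.

The unemployment rate changes by −1.21 percentage points.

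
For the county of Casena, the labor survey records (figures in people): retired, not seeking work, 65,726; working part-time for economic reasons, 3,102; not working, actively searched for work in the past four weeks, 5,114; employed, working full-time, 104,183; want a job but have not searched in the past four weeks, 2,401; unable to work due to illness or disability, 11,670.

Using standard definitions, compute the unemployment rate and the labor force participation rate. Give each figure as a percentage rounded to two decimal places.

Employed = 3,102 + 104,183 = 107,285 (anyone who worked, including part-time for economic reasons, counts as employed).
Unemployed = 5,114.
Labor force = 107,285 + 5,114 = 112,399.
Not in labor force = 65,726 + 2,401 + 11,670 = 79,797 (those not working and not actively searching are outside the labor force — including those who want a job but have given up searching).
Civilian working-age population = 112,399 + 79,797 = 192,196.
Unemployment rate = 5,114 / 112,399 = 4.55%.
Labor force participation rate = 112,399 / 192,196 = 58.48%.

Unemployment rate ≈ 4.55%; labor force participation rate ≈ 58.48%.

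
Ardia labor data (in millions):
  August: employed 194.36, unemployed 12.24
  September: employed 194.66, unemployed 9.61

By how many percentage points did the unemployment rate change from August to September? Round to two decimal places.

August: labor force = 194.36 + 12.24 = 206.60; u = 12.24/206.60 = 5.92%.
September: labor force = 194.66 + 9.61 = 204.27; u = 9.61/204.27 = 4.70%.
Change = 4.70% − 5.92% = −1.22 pp.

The unemployment rate changed by −1.22 percentage points.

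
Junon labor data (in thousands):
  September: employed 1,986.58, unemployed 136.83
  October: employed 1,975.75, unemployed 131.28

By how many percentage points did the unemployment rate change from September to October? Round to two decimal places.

September: labor force = 1,986.58 + 136.83 = 2,123.41; u = 136.83/2,123.41 = 6.44%.
October: labor force = 1,975.75 + 131.28 = 2,107.03; u = 131.28/2,107.03 = 6.23%.
Change = 6.23% − 6.44% = −0.21 pp.

The unemployment rate changed by −0.21 percentage points.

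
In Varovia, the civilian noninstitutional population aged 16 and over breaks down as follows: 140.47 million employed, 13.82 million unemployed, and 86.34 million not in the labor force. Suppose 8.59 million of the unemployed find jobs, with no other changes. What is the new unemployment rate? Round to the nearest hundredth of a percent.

Initially, labor force = 140.47 + 13.82 = 154.29 million, so u = 13.82/154.29 = 8.96%.
After the change, unemployed falls and employed rises by 8.59; labor force unchanged → E = 149.06, U = 5.23, labor force = 154.29 million.
New unemployment rate = 5.23 / 154.29 = 3.39%.

New unemployment rate ≈ 3.39%.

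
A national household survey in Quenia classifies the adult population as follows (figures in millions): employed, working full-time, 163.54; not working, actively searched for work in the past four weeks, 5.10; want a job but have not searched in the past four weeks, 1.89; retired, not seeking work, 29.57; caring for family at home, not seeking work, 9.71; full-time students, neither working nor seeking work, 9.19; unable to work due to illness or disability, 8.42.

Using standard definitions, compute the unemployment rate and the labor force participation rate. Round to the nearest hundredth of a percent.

Employed = 163.54 million.
Unemployed = 5.10 million.
Labor force = 163.54 + 5.10 = 168.64 million.
Not in labor force = 1.89 + 29.57 + 9.71 + 9.19 + 8.42 = 58.78 million (those not working and not actively searching are outside the labor force — including those who want a job but have given up searching).
Civilian working-age population = 168.64 + 58.78 = 227.42 million.
Unemployment rate = 5.10 / 168.64 = 3.02%.
Labor force participation rate = 168.64 / 227.42 = 74.15%.

Unemployment rate ≈ 3.02%; labor force participation rate ≈ 74.15%.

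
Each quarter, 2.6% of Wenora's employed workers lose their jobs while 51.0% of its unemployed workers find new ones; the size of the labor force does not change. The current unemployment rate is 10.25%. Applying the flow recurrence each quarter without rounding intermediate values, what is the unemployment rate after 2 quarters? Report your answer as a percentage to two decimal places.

Unemployment rate after two quarters ≈ 6.01%.

With a fixed labor force, u_{t+1} = u_t + s·(1−u_t) − f·u_t = u_t·(1−s−f) + s.
Here 1−s−f = 0.464 and s = 0.026.
u_1 = 0.102500 × 0.464 + 0.026 = 0.073560.
u_2 = 0.073560 × 0.464 + 0.026 = 0.060132.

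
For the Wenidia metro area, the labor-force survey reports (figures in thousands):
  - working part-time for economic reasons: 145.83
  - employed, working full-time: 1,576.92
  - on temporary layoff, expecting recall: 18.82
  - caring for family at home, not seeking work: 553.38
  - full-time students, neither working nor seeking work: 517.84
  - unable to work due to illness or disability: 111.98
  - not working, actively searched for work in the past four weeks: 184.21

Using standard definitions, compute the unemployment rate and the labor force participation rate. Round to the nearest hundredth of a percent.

Unemployment rate ≈ 10.54%; labor force participation rate ≈ 61.94%.

Employed = 145.83 + 1,576.92 = 1,722.75 thousand (anyone who worked, including part-time for economic reasons, counts as employed).
Unemployed = 18.82 + 184.21 = 203.03 thousand (jobless and actively searching, or on temporary layoff).
Labor force = 1,722.75 + 203.03 = 1,925.78 thousand.
Not in labor force = 553.38 + 517.84 + 111.98 = 1,183.20 thousand (those not working and not actively searching are outside the labor force).
Civilian working-age population = 1,925.78 + 1,183.20 = 3,108.98 thousand.
Unemployment rate = 203.03 / 1,925.78 = 10.54%.
Labor force participation rate = 1,925.78 / 3,108.98 = 61.94%.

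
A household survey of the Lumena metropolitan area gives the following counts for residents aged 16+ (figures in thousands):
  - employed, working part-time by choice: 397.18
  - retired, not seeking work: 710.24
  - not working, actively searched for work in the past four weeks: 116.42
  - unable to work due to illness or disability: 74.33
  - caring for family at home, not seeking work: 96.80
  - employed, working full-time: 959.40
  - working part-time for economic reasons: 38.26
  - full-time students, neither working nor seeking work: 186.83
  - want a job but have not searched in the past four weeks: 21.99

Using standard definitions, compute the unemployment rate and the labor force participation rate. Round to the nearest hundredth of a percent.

Unemployment rate ≈ 7.70%; labor force participation rate ≈ 58.09%.

Employed = 397.18 + 959.40 + 38.26 = 1,394.84 thousand (anyone who worked, including part-time for economic reasons, counts as employed).
Unemployed = 116.42 thousand.
Labor force = 1,394.84 + 116.42 = 1,511.26 thousand.
Not in labor force = 710.24 + 74.33 + 96.80 + 186.83 + 21.99 = 1,090.19 thousand (those not working and not actively searching are outside the labor force — including those who want a job but have given up searching).
Civilian working-age population = 1,511.26 + 1,090.19 = 2,601.45 thousand.
Unemployment rate = 116.42 / 1,511.26 = 7.70%.
Labor force participation rate = 1,511.26 / 2,601.45 = 58.09%.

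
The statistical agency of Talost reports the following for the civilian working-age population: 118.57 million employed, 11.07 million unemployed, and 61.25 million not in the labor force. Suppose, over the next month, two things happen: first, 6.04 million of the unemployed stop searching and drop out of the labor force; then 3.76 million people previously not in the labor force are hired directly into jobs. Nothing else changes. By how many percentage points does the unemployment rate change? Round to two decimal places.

Initially, labor force = 118.57 + 11.07 = 129.64 million, so u = 11.07/129.64 = 8.54%.
After the first change, unemployed and labor force both fall by 6.04 → E = 118.57, U = 5.03, labor force = 123.60 million.
After the second change, employed and labor force both rise by 3.76; unemployed unchanged → E = 122.33, U = 5.03, labor force = 127.36 million.
New unemployment rate = 5.03 / 127.36 = 3.95%.
Change = 3.95% − 8.54% = −4.59 percentage points.

The unemployment rate changes by −4.59 percentage points.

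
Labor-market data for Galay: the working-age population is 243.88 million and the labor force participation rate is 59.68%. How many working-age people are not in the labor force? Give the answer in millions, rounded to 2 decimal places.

About 98.33 million are not in the labor force.

Share not in the labor force = 1 − 0.5968 = 0.4032.
Not in labor force = 0.4032 × 243.88 ≈ 98.33 million.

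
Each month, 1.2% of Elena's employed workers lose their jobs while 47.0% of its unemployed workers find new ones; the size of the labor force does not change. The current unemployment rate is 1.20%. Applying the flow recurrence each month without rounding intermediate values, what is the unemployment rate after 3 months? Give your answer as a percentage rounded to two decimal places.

With a fixed labor force, u_{t+1} = u_t + s·(1−u_t) − f·u_t = u_t·(1−s−f) + s.
Here 1−s−f = 0.518 and s = 0.012.
u_1 = 0.012000 × 0.518 + 0.012 = 0.018216.
u_2 = 0.018216 × 0.518 + 0.012 = 0.021436.
u_3 = 0.021436 × 0.518 + 0.012 = 0.023104.

Unemployment rate after three months ≈ 2.31%.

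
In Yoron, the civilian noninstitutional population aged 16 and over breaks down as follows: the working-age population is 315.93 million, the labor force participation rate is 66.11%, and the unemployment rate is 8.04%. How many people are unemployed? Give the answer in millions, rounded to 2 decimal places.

Labor force = 0.6611 × 315.93 = 208.86 million.
Unemployed = 0.0804 × 208.86 ≈ 16.79 million.

About 16.79 million are unemployed.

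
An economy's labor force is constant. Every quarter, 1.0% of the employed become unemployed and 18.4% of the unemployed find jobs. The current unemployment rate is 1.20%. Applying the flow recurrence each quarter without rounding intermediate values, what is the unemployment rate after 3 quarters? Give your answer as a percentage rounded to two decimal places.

With a fixed labor force, u_{t+1} = u_t + s·(1−u_t) − f·u_t = u_t·(1−s−f) + s.
Here 1−s−f = 0.806 and s = 0.010.
u_1 = 0.012000 × 0.806 + 0.010 = 0.019672.
u_2 = 0.019672 × 0.806 + 0.010 = 0.025856.
u_3 = 0.025856 × 0.806 + 0.010 = 0.030840.

Unemployment rate after three quarters ≈ 3.08%.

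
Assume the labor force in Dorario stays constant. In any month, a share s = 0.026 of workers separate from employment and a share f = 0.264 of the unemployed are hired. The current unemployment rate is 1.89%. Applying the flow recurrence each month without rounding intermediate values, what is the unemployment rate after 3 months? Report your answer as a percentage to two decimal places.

Unemployment rate after three months ≈ 6.43%.

With a fixed labor force, u_{t+1} = u_t + s·(1−u_t) − f·u_t = u_t·(1−s−f) + s.
Here 1−s−f = 0.710 and s = 0.026.
u_1 = 0.018900 × 0.710 + 0.026 = 0.039419.
u_2 = 0.039419 × 0.710 + 0.026 = 0.053987.
u_3 = 0.053987 × 0.710 + 0.026 = 0.064331.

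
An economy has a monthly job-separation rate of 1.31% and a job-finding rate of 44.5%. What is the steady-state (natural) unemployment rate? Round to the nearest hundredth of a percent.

At steady state the flows balance: s·E = f·U, so U/(E+U) = s/(s+f).
u* = 1.31 / (1.31 + 44.5) = 1.31 / 45.81 = 2.86%.

Steady-state unemployment rate ≈ 2.86%.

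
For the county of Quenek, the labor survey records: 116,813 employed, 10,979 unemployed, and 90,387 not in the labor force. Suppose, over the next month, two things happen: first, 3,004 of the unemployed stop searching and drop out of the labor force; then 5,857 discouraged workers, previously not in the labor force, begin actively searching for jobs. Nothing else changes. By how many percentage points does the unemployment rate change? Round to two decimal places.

Initially, labor force = 116,813 + 10,979 = 127,792, so u = 10,979/127,792 = 8.59%.
After the first change, unemployed and labor force both fall by 3,004 → E = 116,813, U = 7,975, labor force = 124,788.
After the second change, unemployed and labor force both rise by 5,857 → E = 116,813, U = 13,832, labor force = 130,645.
New unemployment rate = 13,832 / 130,645 = 10.59%.
Change = 10.59% − 8.59% = +2.00 percentage points.

The unemployment rate changes by +2.00 percentage points.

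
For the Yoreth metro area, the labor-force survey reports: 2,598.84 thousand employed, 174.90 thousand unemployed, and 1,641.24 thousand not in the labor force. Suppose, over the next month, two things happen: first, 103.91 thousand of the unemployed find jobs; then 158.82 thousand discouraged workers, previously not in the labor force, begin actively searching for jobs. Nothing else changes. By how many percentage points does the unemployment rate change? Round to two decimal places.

The unemployment rate changes by +1.53 percentage points.

Initially, labor force = 2,598.84 + 174.90 = 2,773.74 thousand, so u = 174.90/2,773.74 = 6.31%.
After the first change, unemployed falls and employed rises by 103.91; labor force unchanged → E = 2,702.75, U = 70.99, labor force = 2,773.74 thousand.
After the second change, unemployed and labor force both rise by 158.82 → E = 2,702.75, U = 229.81, labor force = 2,932.56 thousand.
New unemployment rate = 229.81 / 2,932.56 = 7.84%.
Change = 7.84% − 6.31% = +1.53 percentage points.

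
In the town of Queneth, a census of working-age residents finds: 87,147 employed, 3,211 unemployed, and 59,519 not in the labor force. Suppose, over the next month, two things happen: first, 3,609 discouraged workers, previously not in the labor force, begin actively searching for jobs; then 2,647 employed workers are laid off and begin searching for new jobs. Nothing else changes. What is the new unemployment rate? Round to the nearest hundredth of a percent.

Initially, labor force = 87,147 + 3,211 = 90,358, so u = 3,211/90,358 = 3.55%.
After the first change, unemployed and labor force both rise by 3,609 → E = 87,147, U = 6,820, labor force = 93,967.
After the second change, employed falls and unemployed rises by 2,647; labor force unchanged → E = 84,500, U = 9,467, labor force = 93,967.
New unemployment rate = 9,467 / 93,967 = 10.07%.

New unemployment rate ≈ 10.07%.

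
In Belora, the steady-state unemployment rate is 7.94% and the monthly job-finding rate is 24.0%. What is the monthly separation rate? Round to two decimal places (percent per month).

From u* = s/(s+f): s = u·f/(1−u).
s = 0.0794 × 24.0 / (1 − 0.0794) = 1.9056 / 0.9206 ≈ 2.07% per month.

Separation rate ≈ 2.07% per month.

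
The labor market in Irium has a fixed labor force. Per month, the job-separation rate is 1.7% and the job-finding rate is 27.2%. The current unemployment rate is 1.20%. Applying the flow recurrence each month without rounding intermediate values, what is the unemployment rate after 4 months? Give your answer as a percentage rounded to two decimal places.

With a fixed labor force, u_{t+1} = u_t + s·(1−u_t) − f·u_t = u_t·(1−s−f) + s.
Here 1−s−f = 0.711 and s = 0.017.
u_1 = 0.012000 × 0.711 + 0.017 = 0.025532.
u_2 = 0.025532 × 0.711 + 0.017 = 0.035153.
u_3 = 0.035153 × 0.711 + 0.017 = 0.041994.
u_4 = 0.041994 × 0.711 + 0.017 = 0.046858.

Unemployment rate after four months ≈ 4.69%.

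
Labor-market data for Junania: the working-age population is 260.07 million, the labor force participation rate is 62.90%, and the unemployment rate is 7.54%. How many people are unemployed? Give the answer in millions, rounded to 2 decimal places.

Labor force = 0.6290 × 260.07 = 163.58 million.
Unemployed = 0.0754 × 163.58 ≈ 12.33 million.

About 12.33 million are unemployed.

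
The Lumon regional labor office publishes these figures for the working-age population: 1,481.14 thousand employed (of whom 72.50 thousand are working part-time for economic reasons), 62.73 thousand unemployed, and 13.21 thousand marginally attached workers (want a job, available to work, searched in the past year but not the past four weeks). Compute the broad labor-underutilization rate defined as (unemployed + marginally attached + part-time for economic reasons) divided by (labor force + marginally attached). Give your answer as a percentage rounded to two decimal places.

Labor force = 1,481.14 + 62.73 = 1,543.87 thousand.
Numerator = 62.73 + 13.21 + 72.50 = 148.44 thousand.
Denominator = 1,543.87 + 13.21 = 1,557.08 thousand.
Broad rate = 148.44 / 1,557.08 = 9.53%.

Broad underutilization rate ≈ 9.53%.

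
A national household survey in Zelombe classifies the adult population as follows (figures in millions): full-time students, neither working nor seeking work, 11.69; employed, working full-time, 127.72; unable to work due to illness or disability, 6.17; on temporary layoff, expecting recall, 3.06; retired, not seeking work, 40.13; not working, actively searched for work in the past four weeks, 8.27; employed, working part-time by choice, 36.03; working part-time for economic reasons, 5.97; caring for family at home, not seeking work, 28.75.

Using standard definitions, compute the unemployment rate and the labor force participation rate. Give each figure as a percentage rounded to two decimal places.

Employed = 127.72 + 36.03 + 5.97 = 169.72 million (anyone who worked, including part-time for economic reasons, counts as employed).
Unemployed = 3.06 + 8.27 = 11.33 million (jobless and actively searching, or on temporary layoff).
Labor force = 169.72 + 11.33 = 181.05 million.
Not in labor force = 11.69 + 6.17 + 40.13 + 28.75 = 86.74 million (those not working and not actively searching are outside the labor force).
Civilian working-age population = 181.05 + 86.74 = 267.79 million.
Unemployment rate = 11.33 / 181.05 = 6.26%.
Labor force participation rate = 181.05 / 267.79 = 67.61%.

Unemployment rate ≈ 6.26%; labor force participation rate ≈ 67.61%.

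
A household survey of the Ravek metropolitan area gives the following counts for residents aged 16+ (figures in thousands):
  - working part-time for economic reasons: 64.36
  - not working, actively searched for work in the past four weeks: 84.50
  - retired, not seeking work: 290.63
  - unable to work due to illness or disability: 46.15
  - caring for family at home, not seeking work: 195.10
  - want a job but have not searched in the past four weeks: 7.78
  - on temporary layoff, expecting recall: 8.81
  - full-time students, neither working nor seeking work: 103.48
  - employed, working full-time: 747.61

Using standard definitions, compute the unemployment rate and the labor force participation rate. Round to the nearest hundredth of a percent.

Employed = 64.36 + 747.61 = 811.97 thousand (anyone who worked, including part-time for economic reasons, counts as employed).
Unemployed = 84.50 + 8.81 = 93.31 thousand (jobless and actively searching, or on temporary layoff).
Labor force = 811.97 + 93.31 = 905.28 thousand.
Not in labor force = 290.63 + 46.15 + 195.10 + 7.78 + 103.48 = 643.14 thousand (those not working and not actively searching are outside the labor force — including those who want a job but have given up searching).
Civilian working-age population = 905.28 + 643.14 = 1,548.42 thousand.
Unemployment rate = 93.31 / 905.28 = 10.31%.
Labor force participation rate = 905.28 / 1,548.42 = 58.46%.

Unemployment rate ≈ 10.31%; labor force participation rate ≈ 58.46%.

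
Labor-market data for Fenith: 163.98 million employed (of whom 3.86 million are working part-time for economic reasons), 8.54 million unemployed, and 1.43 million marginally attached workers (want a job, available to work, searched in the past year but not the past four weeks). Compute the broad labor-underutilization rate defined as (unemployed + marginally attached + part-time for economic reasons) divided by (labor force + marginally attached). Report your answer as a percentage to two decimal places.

Broad underutilization rate ≈ 7.95%.

Labor force = 163.98 + 8.54 = 172.52 million.
Numerator = 8.54 + 1.43 + 3.86 = 13.83 million.
Denominator = 172.52 + 1.43 = 173.95 million.
Broad rate = 13.83 / 173.95 = 7.95%.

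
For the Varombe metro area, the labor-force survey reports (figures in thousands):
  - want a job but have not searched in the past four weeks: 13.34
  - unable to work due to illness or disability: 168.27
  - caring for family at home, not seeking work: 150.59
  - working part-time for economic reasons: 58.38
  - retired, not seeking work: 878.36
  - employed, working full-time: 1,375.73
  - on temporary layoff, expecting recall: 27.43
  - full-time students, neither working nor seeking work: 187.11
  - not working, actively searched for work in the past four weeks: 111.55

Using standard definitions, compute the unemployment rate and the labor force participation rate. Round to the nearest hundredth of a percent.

Unemployment rate ≈ 8.83%; labor force participation rate ≈ 52.95%.

Employed = 58.38 + 1,375.73 = 1,434.11 thousand (anyone who worked, including part-time for economic reasons, counts as employed).
Unemployed = 27.43 + 111.55 = 138.98 thousand (jobless and actively searching, or on temporary layoff).
Labor force = 1,434.11 + 138.98 = 1,573.09 thousand.
Not in labor force = 13.34 + 168.27 + 150.59 + 878.36 + 187.11 = 1,397.67 thousand (those not working and not actively searching are outside the labor force — including those who want a job but have given up searching).
Civilian working-age population = 1,573.09 + 1,397.67 = 2,970.76 thousand.
Unemployment rate = 138.98 / 1,573.09 = 8.83%.
Labor force participation rate = 1,573.09 / 2,970.76 = 52.95%.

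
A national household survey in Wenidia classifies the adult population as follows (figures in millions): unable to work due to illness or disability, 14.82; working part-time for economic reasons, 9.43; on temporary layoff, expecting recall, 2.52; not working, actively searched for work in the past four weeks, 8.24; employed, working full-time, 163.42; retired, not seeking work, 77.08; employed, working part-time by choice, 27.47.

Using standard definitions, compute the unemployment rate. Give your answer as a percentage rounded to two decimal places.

Employed = 9.43 + 163.42 + 27.47 = 200.32 million (anyone who worked, including part-time for economic reasons, counts as employed).
Unemployed = 2.52 + 8.24 = 10.76 million (jobless and actively searching, or on temporary layoff).
Labor force = 200.32 + 10.76 = 211.08 million.
Unemployment rate = 10.76 / 211.08 = 5.10%.

Unemployment rate ≈ 5.10%.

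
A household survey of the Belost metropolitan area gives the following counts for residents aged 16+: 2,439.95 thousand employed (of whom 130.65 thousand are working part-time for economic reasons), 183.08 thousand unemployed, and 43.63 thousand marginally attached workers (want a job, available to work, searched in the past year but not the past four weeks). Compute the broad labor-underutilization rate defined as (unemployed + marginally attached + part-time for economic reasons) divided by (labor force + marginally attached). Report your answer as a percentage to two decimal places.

Broad underutilization rate ≈ 13.40%.

Labor force = 2,439.95 + 183.08 = 2,623.03 thousand.
Numerator = 183.08 + 43.63 + 130.65 = 357.36 thousand.
Denominator = 2,623.03 + 43.63 = 2,666.66 thousand.
Broad rate = 357.36 / 2,666.66 = 13.40%.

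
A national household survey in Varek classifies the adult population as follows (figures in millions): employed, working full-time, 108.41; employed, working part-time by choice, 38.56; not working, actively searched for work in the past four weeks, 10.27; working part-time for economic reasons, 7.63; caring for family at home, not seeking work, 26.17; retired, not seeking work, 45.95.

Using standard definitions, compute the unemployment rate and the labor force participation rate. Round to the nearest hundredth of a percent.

Unemployment rate ≈ 6.23%; labor force participation rate ≈ 69.57%.

Employed = 108.41 + 38.56 + 7.63 = 154.60 million (anyone who worked, including part-time for economic reasons, counts as employed).
Unemployed = 10.27 million.
Labor force = 154.60 + 10.27 = 164.87 million.
Not in labor force = 26.17 + 45.95 = 72.12 million (those not working and not actively searching are outside the labor force).
Civilian working-age population = 164.87 + 72.12 = 236.99 million.
Unemployment rate = 10.27 / 164.87 = 6.23%.
Labor force participation rate = 164.87 / 236.99 = 69.57%.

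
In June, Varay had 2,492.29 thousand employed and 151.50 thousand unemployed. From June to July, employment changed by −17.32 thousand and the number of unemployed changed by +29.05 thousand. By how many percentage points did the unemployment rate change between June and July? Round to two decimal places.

The unemployment rate changed by +1.07 percentage points.

June: labor force = 2,492.29 + 151.50 = 2,643.79; u = 151.50/2,643.79 = 5.73%.
July: labor force = 2,474.97 + 180.55 = 2,655.52; u = 180.55/2,655.52 = 6.80%.
Change = 6.80% − 5.73% = +1.07 pp.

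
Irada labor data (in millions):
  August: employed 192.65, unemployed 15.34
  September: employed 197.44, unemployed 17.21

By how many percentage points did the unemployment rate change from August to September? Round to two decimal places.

The unemployment rate changed by +0.64 percentage points.

August: labor force = 192.65 + 15.34 = 207.99; u = 15.34/207.99 = 7.38%.
September: labor force = 197.44 + 17.21 = 214.65; u = 17.21/214.65 = 8.02%.
Change = 8.02% − 7.38% = +0.64 pp.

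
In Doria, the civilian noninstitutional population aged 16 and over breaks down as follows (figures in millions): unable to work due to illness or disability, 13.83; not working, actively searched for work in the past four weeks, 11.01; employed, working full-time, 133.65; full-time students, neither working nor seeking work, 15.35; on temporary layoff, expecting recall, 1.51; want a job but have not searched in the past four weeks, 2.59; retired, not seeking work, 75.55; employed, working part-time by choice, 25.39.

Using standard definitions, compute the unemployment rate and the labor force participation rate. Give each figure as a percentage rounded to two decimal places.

Unemployment rate ≈ 7.30%; labor force participation rate ≈ 61.52%.

Employed = 133.65 + 25.39 = 159.04 million.
Unemployed = 11.01 + 1.51 = 12.52 million (jobless and actively searching, or on temporary layoff).
Labor force = 159.04 + 12.52 = 171.56 million.
Not in labor force = 13.83 + 15.35 + 2.59 + 75.55 = 107.32 million (those not working and not actively searching are outside the labor force — including those who want a job but have given up searching).
Civilian working-age population = 171.56 + 107.32 = 278.88 million.
Unemployment rate = 12.52 / 171.56 = 7.30%.
Labor force participation rate = 171.56 / 278.88 = 61.52%.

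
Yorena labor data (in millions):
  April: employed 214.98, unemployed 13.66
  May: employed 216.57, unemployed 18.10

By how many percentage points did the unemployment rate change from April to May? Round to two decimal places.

The unemployment rate changed by +1.74 percentage points.

April: labor force = 214.98 + 13.66 = 228.64; u = 13.66/228.64 = 5.97%.
May: labor force = 216.57 + 18.10 = 234.67; u = 18.10/234.67 = 7.71%.
Change = 7.71% − 5.97% = +1.74 pp.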